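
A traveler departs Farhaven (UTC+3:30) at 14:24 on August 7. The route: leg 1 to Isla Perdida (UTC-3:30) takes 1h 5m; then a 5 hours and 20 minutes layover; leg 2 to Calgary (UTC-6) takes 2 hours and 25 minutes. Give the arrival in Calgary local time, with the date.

Convert departure to UTC: 14:24 − 3:30 = 10:54 UTC on Aug 7.
Add 1 hour 5 minutes leg 1 → 11:59 UTC.
Add 5 hours 20 minutes layover in Isla Perdida → 17:19 UTC.
Add 2 hours and 25 minutes leg 2 → 19:44 UTC.
Calgary is UTC−6:00, so local arrival = 19:44 − 6:00 = 13:44 on Aug 7.

13:44 on Aug 7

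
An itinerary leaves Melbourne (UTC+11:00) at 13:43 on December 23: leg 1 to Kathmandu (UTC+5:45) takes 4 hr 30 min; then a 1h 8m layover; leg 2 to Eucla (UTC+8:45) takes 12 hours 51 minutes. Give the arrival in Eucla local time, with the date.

Convert departure to UTC: 13:43 − 11:00 = 02:43 UTC on Dec 23.
Add 4 hours 30 minutes leg 1 → 07:13 UTC.
Add 1 hour and 8 minutes layover in Kathmandu → 08:21 UTC.
Add 12 hours 51 minutes leg 2 → 21:12 UTC.
Eucla is UTC+8:45, so local arrival = 21:12 + 8:45 = 05:57 on Dec 24.

05:57 on December 24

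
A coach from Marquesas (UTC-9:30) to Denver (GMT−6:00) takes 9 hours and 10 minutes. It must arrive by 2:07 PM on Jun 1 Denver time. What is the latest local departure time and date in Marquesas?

1:27 AM on June 1

Target arrival in UTC: 2:07 PM + 6:00 = 8:07 PM on Jun 1.
Subtract 9 hours and 10 minutes → departure 10:57 AM UTC on Jun 1.
Marquesas is UTC−9:30: 10:57 AM − 9:30 = 1:27 AM on Jun 1.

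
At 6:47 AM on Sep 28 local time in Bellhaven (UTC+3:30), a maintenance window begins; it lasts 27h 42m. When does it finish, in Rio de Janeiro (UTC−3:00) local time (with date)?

3:59 AM on Sep 29

Rio de Janeiro is 6:30 behind Bellhaven.
After 27 hours 42 minutes it is 10:29 AM (Sep 29) in Bellhaven.
Shift by the zone difference: 10:29 AM − 6:30 = 3:59 AM on Sep 29 in Rio de Janeiro.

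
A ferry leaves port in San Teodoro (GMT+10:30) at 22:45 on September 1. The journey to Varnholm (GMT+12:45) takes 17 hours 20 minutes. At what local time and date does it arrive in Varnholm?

18:20 on September 2

Convert departure to UTC: 22:45 − 10:30 = 12:15 UTC on Sep 1.
Add 17 hours 20 minutes travel time → 05:35 UTC (Sep 2).
Varnholm is UTC+12:45, so local arrival = 05:35 + 12:45 = 18:20 on Sep 2.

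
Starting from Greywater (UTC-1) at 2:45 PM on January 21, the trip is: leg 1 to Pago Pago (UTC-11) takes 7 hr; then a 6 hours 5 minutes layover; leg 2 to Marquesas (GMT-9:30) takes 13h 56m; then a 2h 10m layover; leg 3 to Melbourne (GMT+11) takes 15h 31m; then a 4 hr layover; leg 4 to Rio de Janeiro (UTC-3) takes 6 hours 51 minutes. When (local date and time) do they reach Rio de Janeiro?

8:18 PM on January 23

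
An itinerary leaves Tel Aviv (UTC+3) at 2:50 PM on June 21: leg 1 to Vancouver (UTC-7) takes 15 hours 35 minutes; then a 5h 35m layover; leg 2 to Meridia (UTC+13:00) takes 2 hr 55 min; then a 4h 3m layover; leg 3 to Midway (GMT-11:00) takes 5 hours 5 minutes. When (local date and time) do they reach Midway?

Convert departure to UTC: 2:50 PM − 3:00 = 11:50 AM UTC on Jun 21.
Add 15 hours 35 minutes leg 1 → 3:25 AM UTC (Jun 22).
Add 5 hours and 35 minutes layover in Vancouver → 9:00 AM UTC.
Add 2 hours 55 minutes leg 2 → 11:55 AM UTC.
Add 4 hours 3 minutes layover in Meridia → 3:58 PM UTC.
Add 5 hours and 5 minutes leg 3 → 9:03 PM UTC.
Midway is UTC−11:00, so local arrival = 9:03 PM − 11:00 = 10:03 AM on Jun 22.

10:03 AM on June 22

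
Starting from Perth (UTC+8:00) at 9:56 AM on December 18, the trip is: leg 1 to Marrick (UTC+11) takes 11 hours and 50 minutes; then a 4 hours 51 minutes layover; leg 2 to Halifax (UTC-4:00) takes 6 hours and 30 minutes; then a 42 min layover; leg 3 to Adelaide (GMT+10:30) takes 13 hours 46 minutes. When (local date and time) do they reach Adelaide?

Convert departure to UTC: 9:56 AM − 8:00 = 1:56 AM UTC on Dec 18.
Add 11 hours and 50 minutes leg 1 → 1:46 PM UTC.
Add 4 hours 51 minutes layover in Marrick → 6:37 PM UTC.
Add 6 hours and 30 minutes leg 2 → 1:07 AM UTC (Dec 19).
Add 42 minutes layover in Halifax → 1:49 AM UTC.
Add 13 hours 46 minutes leg 3 → 3:35 PM UTC.
Adelaide is UTC+10:30, so local arrival = 3:35 PM + 10:30 = 2:05 AM on Dec 20.

2:05 AM on December 20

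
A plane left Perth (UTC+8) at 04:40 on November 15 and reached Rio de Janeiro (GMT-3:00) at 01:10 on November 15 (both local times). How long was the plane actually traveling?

7 hours 30 minutes

Departure in UTC: 04:40 − 8:00 = 20:40 on Nov 14.
Arrival in UTC: 01:10 + 3:00 = 04:10 on Nov 15.
Elapsed = 04:10 − 20:40 (+1 day) = 7 hours 30 minutes.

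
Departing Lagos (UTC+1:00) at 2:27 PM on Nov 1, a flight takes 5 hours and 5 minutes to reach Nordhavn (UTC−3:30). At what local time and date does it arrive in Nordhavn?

Convert departure to UTC: 2:27 PM − 1:00 = 1:27 PM UTC on Nov 1.
Add 5 hours and 5 minutes travel time → 6:32 PM UTC.
Nordhavn is UTC−3:30, so local arrival = 6:32 PM − 3:30 = 3:02 PM on Nov 1.

3:02 PM on November 1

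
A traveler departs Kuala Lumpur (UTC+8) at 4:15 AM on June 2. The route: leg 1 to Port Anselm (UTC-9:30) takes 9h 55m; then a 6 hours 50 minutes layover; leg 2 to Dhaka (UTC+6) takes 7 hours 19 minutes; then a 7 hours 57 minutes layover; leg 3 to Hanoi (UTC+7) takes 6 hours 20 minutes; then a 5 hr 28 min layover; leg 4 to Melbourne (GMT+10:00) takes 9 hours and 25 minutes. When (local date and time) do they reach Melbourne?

Convert departure to UTC: 4:15 AM − 8:00 = 8:15 PM UTC on Jun 1.
Add 9 hours and 55 minutes leg 1 → 6:10 AM UTC (Jun 2).
Add 6 hours 50 minutes layover in Port Anselm → 1:00 PM UTC.
Add 7 hours 19 minutes leg 2 → 8:19 PM UTC.
Add 7 hours 57 minutes layover in Dhaka → 4:16 AM UTC (Jun 3).
Add 6 hours 20 minutes leg 3 → 10:36 AM UTC.
Add 5 hours and 28 minutes layover in Hanoi → 4:04 PM UTC.
Add 9 hours 25 minutes leg 4 → 1:29 AM UTC (Jun 4).
Melbourne is UTC+10:00, so local arrival = 1:29 AM + 10:00 = 11:29 AM on Jun 4.

11:29 AM on June 4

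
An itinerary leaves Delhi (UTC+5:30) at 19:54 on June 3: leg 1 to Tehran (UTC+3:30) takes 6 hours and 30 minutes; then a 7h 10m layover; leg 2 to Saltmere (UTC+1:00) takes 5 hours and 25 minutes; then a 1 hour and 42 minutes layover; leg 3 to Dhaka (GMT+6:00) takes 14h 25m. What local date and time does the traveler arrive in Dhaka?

Convert departure to UTC: 19:54 − 5:30 = 14:24 UTC on Jun 3.
Add 6 hours and 30 minutes leg 1 → 20:54 UTC.
Add 7 hours 10 minutes layover in Tehran → 04:04 UTC (Jun 4).
Add 5 hours 25 minutes leg 2 → 09:29 UTC.
Add 1 hour and 42 minutes layover in Saltmere → 11:11 UTC.
Add 14 hours and 25 minutes leg 3 → 01:36 UTC (Jun 5).
Dhaka is UTC+6:00, so local arrival = 01:36 + 6:00 = 07:36 on Jun 5.

07:36 on June 5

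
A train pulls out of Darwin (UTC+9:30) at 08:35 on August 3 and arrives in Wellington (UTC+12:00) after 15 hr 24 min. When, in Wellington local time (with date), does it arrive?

Convert departure to UTC: 08:35 − 9:30 = 23:05 UTC on Aug 2.
Add 15 hours 24 minutes travel time → 14:29 UTC (Aug 3).
Wellington is UTC+12:00, so local arrival = 14:29 + 12:00 = 02:29 on Aug 4.

02:29 on Aug 4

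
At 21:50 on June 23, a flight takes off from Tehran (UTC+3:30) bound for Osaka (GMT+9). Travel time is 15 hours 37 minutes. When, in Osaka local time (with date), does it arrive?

Convert departure to UTC: 21:50 − 3:30 = 18:20 UTC on Jun 23.
Add 15 hours 37 minutes travel time → 09:57 UTC (Jun 24).
Osaka is UTC+9:00, so local arrival = 09:57 + 9:00 = 18:57 on Jun 24.

18:57 on June 24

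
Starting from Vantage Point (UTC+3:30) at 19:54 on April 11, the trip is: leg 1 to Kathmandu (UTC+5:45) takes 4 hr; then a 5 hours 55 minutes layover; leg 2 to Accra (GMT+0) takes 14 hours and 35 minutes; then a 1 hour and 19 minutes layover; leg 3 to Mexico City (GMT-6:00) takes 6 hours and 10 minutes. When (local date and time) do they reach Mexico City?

Convert departure to UTC: 19:54 − 3:30 = 16:24 UTC on Apr 11.
Add 4 hours leg 1 → 20:24 UTC.
Add 5 hours and 55 minutes layover in Kathmandu → 02:19 UTC (Apr 12).
Add 14 hours 35 minutes leg 2 → 16:54 UTC.
Add 1 hour and 19 minutes layover in Accra → 18:13 UTC.
Add 6 hours and 10 minutes leg 3 → 00:23 UTC (Apr 13).
Mexico City is UTC−6:00, so local arrival = 00:23 − 6:00 = 18:23 on Apr 12.

18:23 on April 12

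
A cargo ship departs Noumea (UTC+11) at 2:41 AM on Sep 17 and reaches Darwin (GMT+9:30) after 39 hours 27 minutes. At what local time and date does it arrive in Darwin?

Convert departure to UTC: 2:41 AM − 11:00 = 3:41 PM UTC on Sep 16.
Add 39 hours and 27 minutes travel time → 7:08 AM UTC (Sep 18).
Darwin is UTC+9:30, so local arrival = 7:08 AM + 9:30 = 4:38 PM on Sep 18.

4:38 PM on September 18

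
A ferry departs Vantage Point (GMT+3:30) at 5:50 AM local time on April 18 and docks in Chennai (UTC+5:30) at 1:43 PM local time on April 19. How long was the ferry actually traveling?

29 hours 53 minutes

Departure in UTC: 5:50 AM − 3:30 = 2:20 AM on Apr 18.
Arrival in UTC: 1:43 PM − 5:30 = 8:13 AM on Apr 19.
Elapsed = 8:13 AM − 2:20 AM (+1 day) = 29 hours 53 minutes.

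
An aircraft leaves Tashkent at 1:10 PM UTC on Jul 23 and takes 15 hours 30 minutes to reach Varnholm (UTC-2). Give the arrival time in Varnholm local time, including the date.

2:40 AM on July 24

Departure is given in UTC: 1:10 PM on Jul 23.
Add 15 hours and 30 minutes → 4:40 AM UTC (Jul 24).
Varnholm is UTC−2:00: 4:40 AM − 2:00 = 2:40 AM on Jul 24.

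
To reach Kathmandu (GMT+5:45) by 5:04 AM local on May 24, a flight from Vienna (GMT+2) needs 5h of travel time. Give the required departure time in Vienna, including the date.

8:19 PM on May 23

Target arrival in UTC: 5:04 AM − 5:45 = 11:19 PM on May 23.
Subtract 5 hours → departure 6:19 PM UTC on May 23.
Vienna is UTC+2:00: 6:19 PM + 2:00 = 8:19 PM on May 23.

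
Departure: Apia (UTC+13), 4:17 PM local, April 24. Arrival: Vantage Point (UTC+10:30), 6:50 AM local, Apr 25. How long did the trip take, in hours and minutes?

Departure in UTC: 4:17 PM − 13:00 = 3:17 AM on Apr 24.
Arrival in UTC: 6:50 AM − 10:30 = 8:20 PM on Apr 24.
Elapsed = 8:20 PM − 3:17 AM = 17 hours 3 minutes.

17 hours 3 minutes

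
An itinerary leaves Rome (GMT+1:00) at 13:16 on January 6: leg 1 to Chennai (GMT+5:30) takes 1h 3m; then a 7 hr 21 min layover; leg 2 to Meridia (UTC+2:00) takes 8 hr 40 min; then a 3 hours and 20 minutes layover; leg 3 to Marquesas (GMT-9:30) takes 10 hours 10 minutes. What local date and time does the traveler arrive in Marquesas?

Convert departure to UTC: 13:16 − 1:00 = 12:16 UTC on Jan 6.
Add 1 hour 3 minutes leg 1 → 13:19 UTC.
Add 7 hours and 21 minutes layover in Chennai → 20:40 UTC.
Add 8 hours and 40 minutes leg 2 → 05:20 UTC (Jan 7).
Add 3 hours 20 minutes layover in Meridia → 08:40 UTC.
Add 10 hours and 10 minutes leg 3 → 18:50 UTC.
Marquesas is UTC−9:30, so local arrival = 18:50 − 9:30 = 09:20 on Jan 7.

09:20 on January 7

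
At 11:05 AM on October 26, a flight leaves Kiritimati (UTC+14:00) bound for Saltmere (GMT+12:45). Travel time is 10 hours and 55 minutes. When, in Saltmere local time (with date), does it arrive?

8:45 PM on Oct 26

Convert departure to UTC: 11:05 AM − 14:00 = 9:05 PM UTC on Oct 25.
Add 10 hours and 55 minutes travel time → 8:00 AM UTC (Oct 26).
Saltmere is UTC+12:45, so local arrival = 8:00 AM + 12:45 = 8:45 PM on Oct 26.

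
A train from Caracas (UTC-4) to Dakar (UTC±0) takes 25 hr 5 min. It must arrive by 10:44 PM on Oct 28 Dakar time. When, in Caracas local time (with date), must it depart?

5:39 PM on October 27

Target arrival is already UTC: 10:44 PM on Oct 28.
Subtract 25 hours 5 minutes → departure 9:39 PM UTC on Oct 27.
Caracas is UTC−4:00: 9:39 PM − 4:00 = 5:39 PM on Oct 27.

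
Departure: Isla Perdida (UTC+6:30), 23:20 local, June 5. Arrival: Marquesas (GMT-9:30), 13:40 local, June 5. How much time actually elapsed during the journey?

6 hours 20 minutes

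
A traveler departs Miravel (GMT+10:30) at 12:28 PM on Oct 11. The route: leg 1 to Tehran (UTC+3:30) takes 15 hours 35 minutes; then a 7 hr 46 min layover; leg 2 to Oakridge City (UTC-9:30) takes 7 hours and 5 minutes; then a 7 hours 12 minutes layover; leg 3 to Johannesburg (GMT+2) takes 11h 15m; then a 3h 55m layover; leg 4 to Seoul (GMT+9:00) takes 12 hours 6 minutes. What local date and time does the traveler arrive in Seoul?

3:52 AM on October 14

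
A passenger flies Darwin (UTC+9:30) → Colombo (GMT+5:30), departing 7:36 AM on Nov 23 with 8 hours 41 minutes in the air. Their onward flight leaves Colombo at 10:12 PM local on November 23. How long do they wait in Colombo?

9 hours 55 minutes

Convert departure to UTC: 7:36 AM − 9:30 = 10:06 PM UTC on Nov 22.
Add 8 hours and 41 minutes flight time → 6:47 AM UTC (Nov 23).
Colombo is UTC+5:30, so local arrival = 6:47 AM + 5:30 = 12:17 PM on Nov 23.
Layover = 10:12 PM − 12:17 PM = 9 hours 55 minutes.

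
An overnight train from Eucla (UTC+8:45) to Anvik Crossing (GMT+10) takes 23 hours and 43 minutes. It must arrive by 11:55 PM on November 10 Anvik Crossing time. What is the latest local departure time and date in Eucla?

10:57 PM on Nov 9

Target arrival in UTC: 11:55 PM − 10:00 = 1:55 PM on Nov 10.
Subtract 23 hours 43 minutes → departure 2:12 PM UTC on Nov 9.
Eucla is UTC+8:45: 2:12 PM + 8:45 = 10:57 PM on Nov 9.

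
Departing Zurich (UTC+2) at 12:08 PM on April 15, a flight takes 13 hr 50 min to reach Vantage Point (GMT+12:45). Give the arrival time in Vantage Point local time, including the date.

Convert departure to UTC: 12:08 PM − 2:00 = 10:08 AM UTC on Apr 15.
Add 13 hours and 50 minutes travel time → 11:58 PM UTC.
Vantage Point is UTC+12:45, so local arrival = 11:58 PM + 12:45 = 12:43 PM on Apr 16.

12:43 PM on Apr 16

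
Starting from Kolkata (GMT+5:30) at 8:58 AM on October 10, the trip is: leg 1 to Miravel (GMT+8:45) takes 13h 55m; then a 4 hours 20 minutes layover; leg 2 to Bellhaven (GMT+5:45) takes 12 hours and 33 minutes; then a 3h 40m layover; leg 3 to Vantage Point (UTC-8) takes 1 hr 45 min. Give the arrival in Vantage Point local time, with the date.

Convert departure to UTC: 8:58 AM − 5:30 = 3:28 AM UTC on Oct 10.
Add 13 hours 55 minutes leg 1 → 5:23 PM UTC.
Add 4 hours and 20 minutes layover in Miravel → 9:43 PM UTC.
Add 12 hours and 33 minutes leg 2 → 10:16 AM UTC (Oct 11).
Add 3 hours 40 minutes layover in Bellhaven → 1:56 PM UTC.
Add 1 hour and 45 minutes leg 3 → 3:41 PM UTC.
Vantage Point is UTC−8:00, so local arrival = 3:41 PM − 8:00 = 7:41 AM on Oct 11.

7:41 AM on October 11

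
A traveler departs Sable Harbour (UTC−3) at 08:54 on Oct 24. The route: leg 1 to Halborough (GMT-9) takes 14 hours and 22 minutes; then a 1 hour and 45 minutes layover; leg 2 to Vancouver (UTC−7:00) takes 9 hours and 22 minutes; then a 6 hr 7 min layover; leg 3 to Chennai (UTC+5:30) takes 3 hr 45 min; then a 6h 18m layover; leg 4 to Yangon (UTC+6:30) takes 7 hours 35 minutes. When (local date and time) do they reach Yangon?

19:38 on October 26

Convert departure to UTC: 08:54 + 3:00 = 11:54 UTC on Oct 24.
Add 14 hours 22 minutes leg 1 → 02:16 UTC (Oct 25).
Add 1 hour 45 minutes layover in Halborough → 04:01 UTC.
Add 9 hours 22 minutes leg 2 → 13:23 UTC.
Add 6 hours and 7 minutes layover in Vancouver → 19:30 UTC.
Add 3 hours and 45 minutes leg 3 → 23:15 UTC.
Add 6 hours and 18 minutes layover in Chennai → 05:33 UTC (Oct 26).
Add 7 hours and 35 minutes leg 4 → 13:08 UTC.
Yangon is UTC+6:30, so local arrival = 13:08 + 6:30 = 19:38 on Oct 26.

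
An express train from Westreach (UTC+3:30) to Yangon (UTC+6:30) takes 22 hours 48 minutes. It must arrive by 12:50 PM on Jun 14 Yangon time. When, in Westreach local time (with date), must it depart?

Target arrival in UTC: 12:50 PM − 6:30 = 6:20 AM on Jun 14.
Subtract 22 hours 48 minutes → departure 7:32 AM UTC on Jun 13.
Westreach is UTC+3:30: 7:32 AM + 3:30 = 11:02 AM on Jun 13.

11:02 AM on June 13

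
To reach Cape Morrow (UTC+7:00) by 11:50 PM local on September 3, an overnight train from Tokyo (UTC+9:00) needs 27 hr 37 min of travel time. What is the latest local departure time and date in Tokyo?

10:13 PM on September 2

Target arrival in UTC: 11:50 PM − 7:00 = 4:50 PM on Sep 3.
Subtract 27 hours 37 minutes → departure 1:13 PM UTC on Sep 2.
Tokyo is UTC+9:00: 1:13 PM + 9:00 = 10:13 PM on Sep 2.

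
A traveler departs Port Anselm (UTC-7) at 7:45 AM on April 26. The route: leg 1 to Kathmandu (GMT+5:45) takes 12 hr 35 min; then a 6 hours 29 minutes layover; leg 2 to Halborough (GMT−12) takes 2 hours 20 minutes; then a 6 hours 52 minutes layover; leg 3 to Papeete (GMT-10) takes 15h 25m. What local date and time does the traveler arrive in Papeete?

Convert departure to UTC: 7:45 AM + 7:00 = 2:45 PM UTC on Apr 26.
Add 12 hours and 35 minutes leg 1 → 3:20 AM UTC (Apr 27).
Add 6 hours 29 minutes layover in Kathmandu → 9:49 AM UTC.
Add 2 hours 20 minutes leg 2 → 12:09 PM UTC.
Add 6 hours 52 minutes layover in Halborough → 7:01 PM UTC.
Add 15 hours and 25 minutes leg 3 → 10:26 AM UTC (Apr 28).
Papeete is UTC−10:00, so local arrival = 10:26 AM − 10:00 = 12:26 AM on Apr 28.

12:26 AM on Apr 28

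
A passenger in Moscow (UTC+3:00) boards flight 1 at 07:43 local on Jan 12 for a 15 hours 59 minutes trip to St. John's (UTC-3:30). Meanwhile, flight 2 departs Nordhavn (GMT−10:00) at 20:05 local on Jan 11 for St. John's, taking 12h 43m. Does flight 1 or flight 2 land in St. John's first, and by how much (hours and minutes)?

the second, by 1 hour 54 minutes

Flight 1 in UTC: 07:43 − 3:00 = 04:43 on Jan 12.
+15 hours 59 minutes → arrive 20:42 UTC on Jan 12.
Flight 2 in UTC: 20:05 + 10:00 = 06:05 on Jan 12.
+12 hours and 43 minutes → arrive 18:48 UTC on Jan 12.
Flight 2 lands earlier by 1 hour 54 minutes.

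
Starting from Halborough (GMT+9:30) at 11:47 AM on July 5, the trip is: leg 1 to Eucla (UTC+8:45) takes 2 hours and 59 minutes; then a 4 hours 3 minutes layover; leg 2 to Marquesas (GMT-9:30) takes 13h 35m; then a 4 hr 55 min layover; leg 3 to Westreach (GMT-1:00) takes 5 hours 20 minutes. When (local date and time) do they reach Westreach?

Convert departure to UTC: 11:47 AM − 9:30 = 2:17 AM UTC on Jul 5.
Add 2 hours and 59 minutes leg 1 → 5:16 AM UTC.
Add 4 hours 3 minutes layover in Eucla → 9:19 AM UTC.
Add 13 hours 35 minutes leg 2 → 10:54 PM UTC.
Add 4 hours and 55 minutes layover in Marquesas → 3:49 AM UTC (Jul 6).
Add 5 hours and 20 minutes leg 3 → 9:09 AM UTC.
Westreach is UTC−1:00, so local arrival = 9:09 AM − 1:00 = 8:09 AM on Jul 6.

8:09 AM on July 6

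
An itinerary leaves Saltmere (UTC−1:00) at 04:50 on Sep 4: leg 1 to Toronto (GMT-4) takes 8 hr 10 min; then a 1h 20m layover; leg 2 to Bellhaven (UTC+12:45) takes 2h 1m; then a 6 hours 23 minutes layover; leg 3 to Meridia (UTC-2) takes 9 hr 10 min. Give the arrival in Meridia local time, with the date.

Convert departure to UTC: 04:50 + 1:00 = 05:50 UTC on Sep 4.
Add 8 hours 10 minutes leg 1 → 14:00 UTC.
Add 1 hour and 20 minutes layover in Toronto → 15:20 UTC.
Add 2 hours and 1 minute leg 2 → 17:21 UTC.
Add 6 hours and 23 minutes layover in Bellhaven → 23:44 UTC.
Add 9 hours 10 minutes leg 3 → 08:54 UTC (Sep 5).
Meridia is UTC−2:00, so local arrival = 08:54 − 2:00 = 06:54 on Sep 5.

06:54 on September 5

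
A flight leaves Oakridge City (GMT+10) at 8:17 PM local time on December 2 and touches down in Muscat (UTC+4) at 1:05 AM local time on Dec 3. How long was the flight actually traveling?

10 hours 48 minutes

Departure in UTC: 8:17 PM − 10:00 = 10:17 AM on Dec 2.
Arrival in UTC: 1:05 AM − 4:00 = 9:05 PM on Dec 2.
Elapsed = 9:05 PM − 10:17 AM = 10 hours 48 minutes.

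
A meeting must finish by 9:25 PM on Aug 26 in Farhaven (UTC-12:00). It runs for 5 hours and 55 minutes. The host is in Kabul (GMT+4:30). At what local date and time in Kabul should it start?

8:00 AM on Aug 27

Target end time in UTC: 9:25 PM + 12:00 = 9:25 AM on Aug 27.
Subtract 5 hours and 55 minutes → start 3:30 AM UTC on Aug 27.
Kabul is UTC+4:30: 3:30 AM + 4:30 = 8:00 AM on Aug 27.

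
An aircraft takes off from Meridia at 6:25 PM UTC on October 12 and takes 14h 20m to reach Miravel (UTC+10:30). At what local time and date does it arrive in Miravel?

7:15 PM on October 13

Departure is given in UTC: 6:25 PM on Oct 12.
Add 14 hours and 20 minutes → 8:45 AM UTC (Oct 13).
Miravel is UTC+10:30: 8:45 AM + 10:30 = 7:15 PM on Oct 13.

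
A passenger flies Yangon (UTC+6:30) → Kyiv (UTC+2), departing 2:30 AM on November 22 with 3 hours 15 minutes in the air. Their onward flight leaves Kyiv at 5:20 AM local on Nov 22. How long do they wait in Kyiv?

4 hours 5 minutes

Convert departure to UTC: 2:30 AM − 6:30 = 8:00 PM UTC on Nov 21.
Add 3 hours 15 minutes flight time → 11:15 PM UTC.
Kyiv is UTC+2:00, so local arrival = 11:15 PM + 2:00 = 1:15 AM on Nov 22.
Layover = 5:20 AM − 1:15 AM = 4 hours 5 minutes.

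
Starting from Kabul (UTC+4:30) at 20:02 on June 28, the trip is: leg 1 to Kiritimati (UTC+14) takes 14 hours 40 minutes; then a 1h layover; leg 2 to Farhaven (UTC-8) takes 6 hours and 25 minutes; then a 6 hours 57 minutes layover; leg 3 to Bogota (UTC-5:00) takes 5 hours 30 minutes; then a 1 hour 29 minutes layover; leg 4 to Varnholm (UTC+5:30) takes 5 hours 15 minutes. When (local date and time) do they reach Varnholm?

14:18 on June 30

Convert departure to UTC: 20:02 − 4:30 = 15:32 UTC on Jun 28.
Add 14 hours 40 minutes leg 1 → 06:12 UTC (Jun 29).
Add 1 hour layover in Kiritimati → 07:12 UTC.
Add 6 hours and 25 minutes leg 2 → 13:37 UTC.
Add 6 hours 57 minutes layover in Farhaven → 20:34 UTC.
Add 5 hours and 30 minutes leg 3 → 02:04 UTC (Jun 30).
Add 1 hour and 29 minutes layover in Bogota → 03:33 UTC.
Add 5 hours and 15 minutes leg 4 → 08:48 UTC.
Varnholm is UTC+5:30, so local arrival = 08:48 + 5:30 = 14:18 on Jun 30.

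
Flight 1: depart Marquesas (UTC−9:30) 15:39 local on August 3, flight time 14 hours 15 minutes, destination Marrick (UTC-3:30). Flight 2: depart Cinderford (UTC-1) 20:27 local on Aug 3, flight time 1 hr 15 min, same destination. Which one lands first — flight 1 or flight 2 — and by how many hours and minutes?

Flight 1 in UTC: 15:39 + 9:30 = 01:09 on Aug 4.
+14 hours 15 minutes → arrive 15:24 UTC on Aug 4.
Flight 2 in UTC: 20:27 + 1:00 = 21:27 on Aug 3.
+1 hour and 15 minutes → arrive 22:42 UTC on Aug 3.
Flight 2 lands earlier by 16 hours 42 minutes.

the second, by 16 hours 42 minutes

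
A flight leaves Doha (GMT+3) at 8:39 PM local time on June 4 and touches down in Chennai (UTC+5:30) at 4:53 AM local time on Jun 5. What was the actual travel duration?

5 hours 44 minutes

Departure in UTC: 8:39 PM − 3:00 = 5:39 PM on Jun 4.
Arrival in UTC: 4:53 AM − 5:30 = 11:23 PM on Jun 4.
Elapsed = 11:23 PM − 5:39 PM = 5 hours 44 minutes.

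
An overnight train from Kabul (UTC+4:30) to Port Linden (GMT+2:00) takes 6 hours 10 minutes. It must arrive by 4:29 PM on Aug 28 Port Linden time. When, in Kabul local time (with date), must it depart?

12:49 PM on Aug 28

Target arrival in UTC: 4:29 PM − 2:00 = 2:29 PM on Aug 28.
Subtract 6 hours 10 minutes → departure 8:19 AM UTC on Aug 28.
Kabul is UTC+4:30: 8:19 AM + 4:30 = 12:49 PM on Aug 28.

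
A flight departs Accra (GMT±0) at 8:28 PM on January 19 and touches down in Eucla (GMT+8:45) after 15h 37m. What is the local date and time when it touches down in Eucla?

8:50 PM on January 20

Accra is at UTC+0, so departure is already 8:28 PM UTC on Jan 19.
Add 15 hours 37 minutes travel time → 12:05 PM UTC (Jan 20).
Eucla is UTC+8:45, so local arrival = 12:05 PM + 8:45 = 8:50 PM on Jan 20.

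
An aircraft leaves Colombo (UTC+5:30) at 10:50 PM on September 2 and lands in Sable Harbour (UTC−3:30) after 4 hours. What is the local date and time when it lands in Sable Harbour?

5:50 PM on Sep 2

Convert departure to UTC: 10:50 PM − 5:30 = 5:20 PM UTC on Sep 2.
Add 4 hours travel time → 9:20 PM UTC.
Sable Harbour is UTC−3:30, so local arrival = 9:20 PM − 3:30 = 5:50 PM on Sep 2.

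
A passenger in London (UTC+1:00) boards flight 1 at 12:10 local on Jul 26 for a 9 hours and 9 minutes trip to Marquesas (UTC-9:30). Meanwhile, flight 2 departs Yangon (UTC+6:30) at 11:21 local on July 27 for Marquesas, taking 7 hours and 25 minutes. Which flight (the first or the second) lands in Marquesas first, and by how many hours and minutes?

Flight 1 in UTC: 12:10 − 1:00 = 11:10 on Jul 26.
+9 hours and 9 minutes → arrive 20:19 UTC on Jul 26.
Flight 2 in UTC: 11:21 − 6:30 = 04:51 on Jul 27.
+7 hours and 25 minutes → arrive 12:16 UTC on Jul 27.
Flight 1 lands earlier by 15 hours 57 minutes.

the first, by 15 hours 57 minutes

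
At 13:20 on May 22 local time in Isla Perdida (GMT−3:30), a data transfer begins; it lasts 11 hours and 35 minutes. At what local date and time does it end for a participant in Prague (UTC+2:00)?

06:25 on May 23

Convert start to UTC: 13:20 + 3:30 = 16:50 UTC on May 22.
Add 11 hours and 35 minutes duration → 04:25 UTC (May 23).
Prague is UTC+2:00, so local end time = 04:25 + 2:00 = 06:25 on May 23.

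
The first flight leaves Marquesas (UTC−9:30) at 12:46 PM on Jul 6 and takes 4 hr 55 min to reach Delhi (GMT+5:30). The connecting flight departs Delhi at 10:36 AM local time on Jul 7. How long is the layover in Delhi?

Convert departure to UTC: 12:46 PM + 9:30 = 10:16 PM UTC on Jul 6.
Add 4 hours and 55 minutes flight time → 3:11 AM UTC (Jul 7).
Delhi is UTC+5:30, so local arrival = 3:11 AM + 5:30 = 8:41 AM on Jul 7.
Layover = 10:36 AM − 8:41 AM = 1 hour 55 minutes.

1 hour 55 minutes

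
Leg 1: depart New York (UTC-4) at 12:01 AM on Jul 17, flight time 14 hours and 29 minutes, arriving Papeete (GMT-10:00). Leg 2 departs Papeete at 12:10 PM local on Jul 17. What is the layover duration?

Convert departure to UTC: 12:01 AM + 4:00 = 4:01 AM UTC on Jul 17.
Add 14 hours and 29 minutes flight time → 6:30 PM UTC.
Papeete is UTC−10:00, so local arrival = 6:30 PM − 10:00 = 8:30 AM on Jul 17.
Layover = 12:10 PM − 8:30 AM = 3 hours 40 minutes.

3 hours 40 minutes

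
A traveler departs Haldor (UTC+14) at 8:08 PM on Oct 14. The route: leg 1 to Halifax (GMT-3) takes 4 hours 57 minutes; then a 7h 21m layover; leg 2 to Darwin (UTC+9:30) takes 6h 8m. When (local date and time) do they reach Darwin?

10:04 AM on Oct 15

Convert departure to UTC: 8:08 PM − 14:00 = 6:08 AM UTC on Oct 14.
Add 4 hours and 57 minutes leg 1 → 11:05 AM UTC.
Add 7 hours and 21 minutes layover in Halifax → 6:26 PM UTC.
Add 6 hours and 8 minutes leg 2 → 12:34 AM UTC (Oct 15).
Darwin is UTC+9:30, so local arrival = 12:34 AM + 9:30 = 10:04 AM on Oct 15.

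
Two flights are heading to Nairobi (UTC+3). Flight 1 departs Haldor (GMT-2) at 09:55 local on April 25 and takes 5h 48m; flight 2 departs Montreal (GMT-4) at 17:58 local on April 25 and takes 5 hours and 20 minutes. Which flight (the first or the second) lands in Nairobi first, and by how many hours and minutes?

the first, by 9 hours 35 minutes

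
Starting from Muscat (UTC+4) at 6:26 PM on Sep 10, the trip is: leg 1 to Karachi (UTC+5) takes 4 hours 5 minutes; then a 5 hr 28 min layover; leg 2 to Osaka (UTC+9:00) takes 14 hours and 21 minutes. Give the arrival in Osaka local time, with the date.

11:20 PM on Sep 11

Convert departure to UTC: 6:26 PM − 4:00 = 2:26 PM UTC on Sep 10.
Add 4 hours and 5 minutes leg 1 → 6:31 PM UTC.
Add 5 hours and 28 minutes layover in Karachi → 11:59 PM UTC.
Add 14 hours and 21 minutes leg 2 → 2:20 PM UTC (Sep 11).
Osaka is UTC+9:00, so local arrival = 2:20 PM + 9:00 = 11:20 PM on Sep 11.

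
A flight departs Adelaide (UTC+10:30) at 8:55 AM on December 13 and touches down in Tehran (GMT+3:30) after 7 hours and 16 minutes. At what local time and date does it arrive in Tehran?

Convert departure to UTC: 8:55 AM − 10:30 = 10:25 PM UTC on Dec 12.
Add 7 hours 16 minutes travel time → 5:41 AM UTC (Dec 13).
Tehran is UTC+3:30, so local arrival = 5:41 AM + 3:30 = 9:11 AM on Dec 13.

9:11 AM on Dec 13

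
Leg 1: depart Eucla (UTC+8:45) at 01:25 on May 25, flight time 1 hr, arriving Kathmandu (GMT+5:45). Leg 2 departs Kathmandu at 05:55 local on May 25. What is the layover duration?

Convert departure to UTC: 01:25 − 8:45 = 16:40 UTC on May 24.
Add 1 hour flight time → 17:40 UTC.
Kathmandu is UTC+5:45, so local arrival = 17:40 + 5:45 = 23:25 on May 24.
Layover = 05:55 − 23:25 (+1 day) = 6 hours 30 minutes.

6 hours 30 minutes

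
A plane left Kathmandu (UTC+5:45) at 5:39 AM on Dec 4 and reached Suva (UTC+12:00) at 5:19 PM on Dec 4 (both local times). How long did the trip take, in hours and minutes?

Departure in UTC: 5:39 AM − 5:45 = 11:54 PM on Dec 3.
Arrival in UTC: 5:19 PM − 12:00 = 5:19 AM on Dec 4.
Elapsed = 5:19 AM − 11:54 PM (+1 day) = 5 hours 25 minutes.

5 hours 25 minutes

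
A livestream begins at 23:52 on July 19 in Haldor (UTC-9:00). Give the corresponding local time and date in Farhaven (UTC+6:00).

Farhaven is 15:00 ahead of Haldor.
Shift by the zone difference: 23:52 + 15:00 = 14:52 on Jul 20 in Farhaven.

14:52 on July 20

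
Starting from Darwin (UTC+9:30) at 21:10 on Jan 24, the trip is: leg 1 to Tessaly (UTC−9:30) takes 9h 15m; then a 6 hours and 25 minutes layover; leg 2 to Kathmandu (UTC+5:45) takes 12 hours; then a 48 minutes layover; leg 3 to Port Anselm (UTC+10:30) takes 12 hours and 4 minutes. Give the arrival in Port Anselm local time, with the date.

14:42 on January 26

Convert departure to UTC: 21:10 − 9:30 = 11:40 UTC on Jan 24.
Add 9 hours and 15 minutes leg 1 → 20:55 UTC.
Add 6 hours 25 minutes layover in Tessaly → 03:20 UTC (Jan 25).
Add 12 hours leg 2 → 15:20 UTC.
Add 48 minutes layover in Kathmandu → 16:08 UTC.
Add 12 hours 4 minutes leg 3 → 04:12 UTC (Jan 26).
Port Anselm is UTC+10:30, so local arrival = 04:12 + 10:30 = 14:42 on Jan 26.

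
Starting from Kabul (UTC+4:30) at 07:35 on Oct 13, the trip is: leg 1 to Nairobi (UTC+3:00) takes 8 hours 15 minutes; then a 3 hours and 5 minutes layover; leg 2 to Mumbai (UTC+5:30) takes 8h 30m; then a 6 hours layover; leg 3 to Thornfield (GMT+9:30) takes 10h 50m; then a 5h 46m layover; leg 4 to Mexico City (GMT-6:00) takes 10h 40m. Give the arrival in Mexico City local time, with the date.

Convert departure to UTC: 07:35 − 4:30 = 03:05 UTC on Oct 13.
Add 8 hours 15 minutes leg 1 → 11:20 UTC.
Add 3 hours and 5 minutes layover in Nairobi → 14:25 UTC.
Add 8 hours 30 minutes leg 2 → 22:55 UTC.
Add 6 hours layover in Mumbai → 04:55 UTC (Oct 14).
Add 10 hours and 50 minutes leg 3 → 15:45 UTC.
Add 5 hours 46 minutes layover in Thornfield → 21:31 UTC.
Add 10 hours and 40 minutes leg 4 → 08:11 UTC (Oct 15).
Mexico City is UTC−6:00, so local arrival = 08:11 − 6:00 = 02:11 on Oct 15.

02:11 on Oct 15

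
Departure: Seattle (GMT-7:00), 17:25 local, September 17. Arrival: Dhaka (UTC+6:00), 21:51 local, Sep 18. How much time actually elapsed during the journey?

Departure in UTC: 17:25 + 7:00 = 00:25 on Sep 18.
Arrival in UTC: 21:51 − 6:00 = 15:51 on Sep 18.
Elapsed = 15:51 − 00:25 = 15 hours 26 minutes.

15 hours 26 minutes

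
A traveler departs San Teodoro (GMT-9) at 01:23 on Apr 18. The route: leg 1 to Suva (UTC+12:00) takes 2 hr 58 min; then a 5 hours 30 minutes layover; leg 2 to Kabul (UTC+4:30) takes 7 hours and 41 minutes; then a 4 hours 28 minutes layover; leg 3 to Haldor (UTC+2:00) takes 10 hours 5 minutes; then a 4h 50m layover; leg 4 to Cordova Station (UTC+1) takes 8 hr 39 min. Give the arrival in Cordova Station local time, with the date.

Convert departure to UTC: 01:23 + 9:00 = 10:23 UTC on Apr 18.
Add 2 hours 58 minutes leg 1 → 13:21 UTC.
Add 5 hours and 30 minutes layover in Suva → 18:51 UTC.
Add 7 hours 41 minutes leg 2 → 02:32 UTC (Apr 19).
Add 4 hours 28 minutes layover in Kabul → 07:00 UTC.
Add 10 hours and 5 minutes leg 3 → 17:05 UTC.
Add 4 hours and 50 minutes layover in Haldor → 21:55 UTC.
Add 8 hours and 39 minutes leg 4 → 06:34 UTC (Apr 20).
Cordova Station is UTC+1:00, so local arrival = 06:34 + 1:00 = 07:34 on Apr 20.

07:34 on Apr 20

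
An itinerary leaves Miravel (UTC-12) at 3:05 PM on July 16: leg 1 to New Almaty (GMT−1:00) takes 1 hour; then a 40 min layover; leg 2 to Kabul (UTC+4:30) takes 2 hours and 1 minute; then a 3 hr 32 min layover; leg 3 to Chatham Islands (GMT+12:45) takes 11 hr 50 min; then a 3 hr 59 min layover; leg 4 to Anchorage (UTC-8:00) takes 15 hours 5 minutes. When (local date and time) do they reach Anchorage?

Convert departure to UTC: 3:05 PM + 12:00 = 3:05 AM UTC on Jul 17.
Add 1 hour leg 1 → 4:05 AM UTC.
Add 40 minutes layover in New Almaty → 4:45 AM UTC.
Add 2 hours 1 minute leg 2 → 6:46 AM UTC.
Add 3 hours and 32 minutes layover in Kabul → 10:18 AM UTC.
Add 11 hours 50 minutes leg 3 → 10:08 PM UTC.
Add 3 hours and 59 minutes layover in Chatham Islands → 2:07 AM UTC (Jul 18).
Add 15 hours 5 minutes leg 4 → 5:12 PM UTC.
Anchorage is UTC−8:00, so local arrival = 5:12 PM − 8:00 = 9:12 AM on Jul 18.

9:12 AM on Jul 18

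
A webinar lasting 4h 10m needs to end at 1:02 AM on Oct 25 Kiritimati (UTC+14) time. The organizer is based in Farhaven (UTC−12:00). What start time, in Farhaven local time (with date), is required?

Target end time in UTC: 1:02 AM − 14:00 = 11:02 AM on Oct 24.
Subtract 4 hours 10 minutes → start 6:52 AM UTC on Oct 24.
Farhaven is UTC−12:00: 6:52 AM − 12:00 = 6:52 PM on Oct 23.

6:52 PM on Oct 23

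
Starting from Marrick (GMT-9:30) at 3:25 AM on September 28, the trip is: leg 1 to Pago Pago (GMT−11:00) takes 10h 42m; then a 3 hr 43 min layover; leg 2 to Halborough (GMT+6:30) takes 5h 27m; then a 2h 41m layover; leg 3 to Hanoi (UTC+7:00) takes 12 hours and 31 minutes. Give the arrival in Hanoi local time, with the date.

6:59 AM on September 30

Convert departure to UTC: 3:25 AM + 9:30 = 12:55 PM UTC on Sep 28.
Add 10 hours and 42 minutes leg 1 → 11:37 PM UTC.
Add 3 hours 43 minutes layover in Pago Pago → 3:20 AM UTC (Sep 29).
Add 5 hours 27 minutes leg 2 → 8:47 AM UTC.
Add 2 hours 41 minutes layover in Halborough → 11:28 AM UTC.
Add 12 hours 31 minutes leg 3 → 11:59 PM UTC.
Hanoi is UTC+7:00, so local arrival = 11:59 PM + 7:00 = 6:59 AM on Sep 30.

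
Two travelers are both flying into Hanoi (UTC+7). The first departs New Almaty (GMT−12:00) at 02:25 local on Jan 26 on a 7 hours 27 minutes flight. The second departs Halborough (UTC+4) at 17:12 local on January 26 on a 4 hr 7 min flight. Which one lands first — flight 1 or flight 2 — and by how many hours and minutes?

the second, by 4 hours 33 minutes

Flight 1 in UTC: 02:25 + 12:00 = 14:25 on Jan 26.
+7 hours and 27 minutes → arrive 21:52 UTC on Jan 26.
Flight 2 in UTC: 17:12 − 4:00 = 13:12 on Jan 26.
+4 hours and 7 minutes → arrive 17:19 UTC on Jan 26.
Flight 2 lands earlier by 4 hours 33 minutes.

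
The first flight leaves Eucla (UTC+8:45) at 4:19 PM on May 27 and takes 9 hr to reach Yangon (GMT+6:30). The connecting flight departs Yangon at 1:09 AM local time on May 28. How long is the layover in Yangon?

Convert departure to UTC: 4:19 PM − 8:45 = 7:34 AM UTC on May 27.
Add 9 hours flight time → 4:34 PM UTC.
Yangon is UTC+6:30, so local arrival = 4:34 PM + 6:30 = 11:04 PM on May 27.
Layover = 1:09 AM − 11:04 PM (+1 day) = 2 hours 5 minutes.

2 hours 5 minutes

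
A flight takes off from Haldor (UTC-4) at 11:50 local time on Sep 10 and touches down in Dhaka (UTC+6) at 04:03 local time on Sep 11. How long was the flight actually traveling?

Departure in UTC: 11:50 + 4:00 = 15:50 on Sep 10.
Arrival in UTC: 04:03 − 6:00 = 22:03 on Sep 10.
Elapsed = 22:03 − 15:50 = 6 hours 13 minutes.

6 hours 13 minutes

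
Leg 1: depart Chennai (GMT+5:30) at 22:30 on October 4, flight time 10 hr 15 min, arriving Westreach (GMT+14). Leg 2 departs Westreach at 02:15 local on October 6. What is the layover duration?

Convert departure to UTC: 22:30 − 5:30 = 17:00 UTC on Oct 4.
Add 10 hours and 15 minutes flight time → 03:15 UTC (Oct 5).
Westreach is UTC+14:00, so local arrival = 03:15 + 14:00 = 17:15 on Oct 5.
Layover = 02:15 − 17:15 (+1 day) = 9 hours.

9 hours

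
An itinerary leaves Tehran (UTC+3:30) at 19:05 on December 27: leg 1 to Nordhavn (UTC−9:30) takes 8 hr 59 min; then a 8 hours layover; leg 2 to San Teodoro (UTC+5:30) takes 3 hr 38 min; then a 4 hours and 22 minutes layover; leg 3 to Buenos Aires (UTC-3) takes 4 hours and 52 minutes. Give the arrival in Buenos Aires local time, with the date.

18:26 on Dec 28

Convert departure to UTC: 19:05 − 3:30 = 15:35 UTC on Dec 27.
Add 8 hours and 59 minutes leg 1 → 00:34 UTC (Dec 28).
Add 8 hours layover in Nordhavn → 08:34 UTC.
Add 3 hours 38 minutes leg 2 → 12:12 UTC.
Add 4 hours and 22 minutes layover in San Teodoro → 16:34 UTC.
Add 4 hours 52 minutes leg 3 → 21:26 UTC.
Buenos Aires is UTC−3:00, so local arrival = 21:26 − 3:00 = 18:26 on Dec 28.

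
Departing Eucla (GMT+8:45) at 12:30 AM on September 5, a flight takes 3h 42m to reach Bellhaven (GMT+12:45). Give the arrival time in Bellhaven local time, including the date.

8:12 AM on September 5

Convert departure to UTC: 12:30 AM − 8:45 = 3:45 PM UTC on Sep 4.
Add 3 hours and 42 minutes travel time → 7:27 PM UTC.
Bellhaven is UTC+12:45, so local arrival = 7:27 PM + 12:45 = 8:12 AM on Sep 5.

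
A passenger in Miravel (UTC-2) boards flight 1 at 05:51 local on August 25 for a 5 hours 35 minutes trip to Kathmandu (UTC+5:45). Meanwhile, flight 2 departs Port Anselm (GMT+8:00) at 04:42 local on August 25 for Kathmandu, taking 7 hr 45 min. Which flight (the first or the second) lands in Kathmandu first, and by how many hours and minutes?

the second, by 8 hours 59 minutes

Flight 1 in UTC: 05:51 + 2:00 = 07:51 on Aug 25.
+5 hours 35 minutes → arrive 13:26 UTC on Aug 25.
Flight 2 in UTC: 04:42 − 8:00 = 20:42 on Aug 24.
+7 hours 45 minutes → arrive 04:27 UTC on Aug 25.
Flight 2 lands earlier by 8 hours 59 minutes.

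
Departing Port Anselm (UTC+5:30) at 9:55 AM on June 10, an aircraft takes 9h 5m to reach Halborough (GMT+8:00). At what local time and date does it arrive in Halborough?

9:30 PM on Jun 10

Convert departure to UTC: 9:55 AM − 5:30 = 4:25 AM UTC on Jun 10.
Add 9 hours 5 minutes travel time → 1:30 PM UTC.
Halborough is UTC+8:00, so local arrival = 1:30 PM + 8:00 = 9:30 PM on Jun 10.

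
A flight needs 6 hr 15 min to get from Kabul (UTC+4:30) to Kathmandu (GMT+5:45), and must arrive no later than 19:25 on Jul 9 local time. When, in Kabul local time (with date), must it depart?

11:55 on Jul 9

Target arrival in UTC: 19:25 − 5:45 = 13:40 on Jul 9.
Subtract 6 hours and 15 minutes → departure 07:25 UTC on Jul 9.
Kabul is UTC+4:30: 07:25 + 4:30 = 11:55 on Jul 9.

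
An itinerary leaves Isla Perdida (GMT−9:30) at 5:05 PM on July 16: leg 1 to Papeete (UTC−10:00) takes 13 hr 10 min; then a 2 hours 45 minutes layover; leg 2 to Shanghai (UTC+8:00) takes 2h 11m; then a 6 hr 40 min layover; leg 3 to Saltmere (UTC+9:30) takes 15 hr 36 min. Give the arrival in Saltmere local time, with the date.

Convert departure to UTC: 5:05 PM + 9:30 = 2:35 AM UTC on Jul 17.
Add 13 hours and 10 minutes leg 1 → 3:45 PM UTC.
Add 2 hours 45 minutes layover in Papeete → 6:30 PM UTC.
Add 2 hours 11 minutes leg 2 → 8:41 PM UTC.
Add 6 hours 40 minutes layover in Shanghai → 3:21 AM UTC (Jul 18).
Add 15 hours and 36 minutes leg 3 → 6:57 PM UTC.
Saltmere is UTC+9:30, so local arrival = 6:57 PM + 9:30 = 4:27 AM on Jul 19.

4:27 AM on July 19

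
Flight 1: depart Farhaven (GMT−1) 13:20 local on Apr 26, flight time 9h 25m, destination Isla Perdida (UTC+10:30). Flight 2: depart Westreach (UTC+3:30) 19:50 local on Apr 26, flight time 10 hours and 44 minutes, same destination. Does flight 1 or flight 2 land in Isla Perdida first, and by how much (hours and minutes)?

the first, by 3 hours 19 minutes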